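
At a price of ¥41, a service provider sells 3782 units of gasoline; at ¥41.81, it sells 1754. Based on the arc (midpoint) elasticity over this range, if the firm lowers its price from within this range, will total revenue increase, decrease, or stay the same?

increase

Arc ε = (-2028/0.81)(41.41/2768.0) ≈ -37.452.
|ε| = 37.45 > 1, so demand is elastic. A price cut therefore raises total revenue.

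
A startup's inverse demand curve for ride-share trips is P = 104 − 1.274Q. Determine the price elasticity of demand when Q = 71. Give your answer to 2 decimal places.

-0.15

At Q = 71, P = 104 − 1.274(71) = 13.55.
dP/dQ = −1.274, so dQ/dP = 1/(−1.274) = -0.785.
ε = (dQ/dP)(P/Q) = (-0.785)(13.55/71).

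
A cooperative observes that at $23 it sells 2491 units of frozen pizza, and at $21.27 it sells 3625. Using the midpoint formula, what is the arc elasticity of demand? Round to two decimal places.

-4.74

ΔQ = 3625 − 2491 = 1134; ΔP = 21.27 − 23 = -1.73.
Midpoints: P̄ = 22.13, Q̄ = 3058.0.
ε = (ΔQ/ΔP)(P̄/Q̄) = (1134/-1.73)(22.13/3058.0).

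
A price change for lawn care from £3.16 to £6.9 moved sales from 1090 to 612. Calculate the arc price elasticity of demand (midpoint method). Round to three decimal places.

ΔQ = 612 − 1090 = -478; ΔP = 6.9 − 3.16 = 3.74.
Midpoints: P̄ = 5.03, Q̄ = 851.0.
ε = (ΔQ/ΔP)(P̄/Q̄) = (-478/3.74)(5.03/851.0).

-0.755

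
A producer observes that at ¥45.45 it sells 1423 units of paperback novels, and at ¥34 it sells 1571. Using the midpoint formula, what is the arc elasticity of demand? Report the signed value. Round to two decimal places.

-0.34

ΔQ = 1571 − 1423 = 148; ΔP = 34 − 45.45 = -11.45.
Midpoints: P̄ = 39.73, Q̄ = 1497.0.
ε = (ΔQ/ΔP)(P̄/Q̄) = (148/-11.45)(39.73/1497.0).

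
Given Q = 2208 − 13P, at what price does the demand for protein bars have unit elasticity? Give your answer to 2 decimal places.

For linear demand Q = a − bP, ε = −bP/(a − bP). |ε| = 1 when bP = a − bP, i.e. P = a/(2b).
P = 2208/(2·13) = 2208/26 = 84.9231.

84.92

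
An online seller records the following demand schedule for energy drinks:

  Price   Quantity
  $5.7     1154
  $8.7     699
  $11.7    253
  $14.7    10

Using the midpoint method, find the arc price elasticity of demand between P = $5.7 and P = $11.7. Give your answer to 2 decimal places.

-1.86

At P = 5.7, Q = 1154; at P = 11.7, Q = 253.
ΔQ = -901, ΔP = 6.0. Midpoints: P̄ = 8.70, Q̄ = 703.5.
ε = (ΔQ/ΔP)(P̄/Q̄) = (-901/6.0)(8.70/703.5).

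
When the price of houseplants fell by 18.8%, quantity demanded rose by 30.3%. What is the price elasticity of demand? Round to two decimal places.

ε = %ΔQ / %ΔP = (30.3)/(-18.8) = -1.612.

-1.61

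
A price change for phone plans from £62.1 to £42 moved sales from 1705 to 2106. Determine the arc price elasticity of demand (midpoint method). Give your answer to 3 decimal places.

ΔQ = 2106 − 1705 = 401; ΔP = 42 − 62.1 = -20.1.
Midpoints: P̄ = 52.05, Q̄ = 1905.5.
ε = (ΔQ/ΔP)(P̄/Q̄) = (401/-20.1)(52.05/1905.5).

-0.545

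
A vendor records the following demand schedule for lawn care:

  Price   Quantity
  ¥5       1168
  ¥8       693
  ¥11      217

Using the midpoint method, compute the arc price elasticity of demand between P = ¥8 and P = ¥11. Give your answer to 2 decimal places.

-3.31

At P = 8, Q = 693; at P = 11, Q = 217.
ΔQ = -476, ΔP = 3. Midpoints: P̄ = 9.50, Q̄ = 455.0.
ε = (ΔQ/ΔP)(P̄/Q̄) = (-476/3)(9.50/455.0).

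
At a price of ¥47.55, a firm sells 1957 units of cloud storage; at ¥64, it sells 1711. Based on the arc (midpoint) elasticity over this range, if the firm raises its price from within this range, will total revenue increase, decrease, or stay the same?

increase

Arc ε = (-246/16.45)(55.77/1834.0) ≈ -0.455.
|ε| = 0.45 < 1, so demand is inelastic. A price rise therefore raises total revenue.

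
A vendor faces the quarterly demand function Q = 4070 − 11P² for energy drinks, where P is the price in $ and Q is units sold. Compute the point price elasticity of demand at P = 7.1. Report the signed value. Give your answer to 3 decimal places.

-0.315

At P = 7.1, Q = 3515.490.
dQ/dP = −22P = -156.200.
ε = (dQ/dP)(P/Q) = (-156.200)(7.1/3515.490).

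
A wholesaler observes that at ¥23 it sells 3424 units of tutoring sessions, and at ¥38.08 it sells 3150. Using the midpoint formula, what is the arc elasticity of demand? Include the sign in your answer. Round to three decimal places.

ΔQ = 3150 − 3424 = -274; ΔP = 38.08 − 23 = 15.08.
Midpoints: P̄ = 30.54, Q̄ = 3287.0.
ε = (ΔQ/ΔP)(P̄/Q̄) = (-274/15.08)(30.54/3287.0).

-0.169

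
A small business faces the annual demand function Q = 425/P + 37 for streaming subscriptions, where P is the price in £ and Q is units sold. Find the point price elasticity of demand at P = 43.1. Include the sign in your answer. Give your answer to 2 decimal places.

-0.21

At P = 43.1, Q = 46.861.
dQ/dP = −425/P² = -0.229.
ε = (dQ/dP)(P/Q) = (-0.229)(43.1/46.861).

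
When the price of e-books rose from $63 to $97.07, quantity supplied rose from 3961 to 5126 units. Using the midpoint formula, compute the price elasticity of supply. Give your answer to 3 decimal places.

0.602

ΔQ = 5126 − 3961 = 1165; ΔP = 97.07 − 63 = 34.07.
Midpoints: P̄ = 80.03, Q̄ = 4543.5.
ε_s = (ΔQ/ΔP)(P̄/Q̄) = (1165/34.07)(80.03/4543.5).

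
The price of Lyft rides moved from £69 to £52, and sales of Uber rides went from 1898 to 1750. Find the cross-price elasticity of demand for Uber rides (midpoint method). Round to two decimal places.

0.29

ΔQ_x = 1750 − 1898 = -148; ΔP_y = 52 − 69 = -17.
Midpoints: P̄_y = 60.50, Q̄_x = 1824.0.
ε_xy = (ΔQ_x/ΔP_y)(P̄_y/Q̄_x) = (-148/-17)(60.50/1824.0).
ε_xy > 0, so the goods are substitutes.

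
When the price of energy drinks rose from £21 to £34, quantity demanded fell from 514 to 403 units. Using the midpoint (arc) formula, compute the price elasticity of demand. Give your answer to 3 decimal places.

-0.512

ΔQ = 403 − 514 = -111; ΔP = 34 − 21 = 13.
Midpoints: P̄ = 27.50, Q̄ = 458.5.
ε = (ΔQ/ΔP)(P̄/Q̄) = (-111/13)(27.50/458.5).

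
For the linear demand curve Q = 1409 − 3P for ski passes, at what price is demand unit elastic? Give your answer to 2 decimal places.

For linear demand Q = a − bP, ε = −bP/(a − bP). |ε| = 1 when bP = a − bP, i.e. P = a/(2b).
P = 1409/(2·3) = 1409/6 = 234.8333.

234.83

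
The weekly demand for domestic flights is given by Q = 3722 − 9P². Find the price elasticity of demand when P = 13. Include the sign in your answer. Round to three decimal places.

At P = 13, Q = 2201.
dQ/dP = −18P = -234.
ε = (dQ/dP)(P/Q) = (-234)(13/2201).
|ε| > 1, so demand is elastic at this price.

-1.382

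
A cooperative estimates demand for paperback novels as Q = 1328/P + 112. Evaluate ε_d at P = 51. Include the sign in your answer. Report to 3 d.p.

At P = 51, Q = 138.039.
dQ/dP = −1328/P² = -0.511.
ε = (dQ/dP)(P/Q) = (-0.511)(51/138.039).

-0.189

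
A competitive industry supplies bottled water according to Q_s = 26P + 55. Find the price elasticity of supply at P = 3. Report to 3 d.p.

0.586

At P = 3, Q_s = 133.
dQ_s/dP = 26.
ε_s = (dQ_s/dP)(P/Q_s) = (26)(3/133).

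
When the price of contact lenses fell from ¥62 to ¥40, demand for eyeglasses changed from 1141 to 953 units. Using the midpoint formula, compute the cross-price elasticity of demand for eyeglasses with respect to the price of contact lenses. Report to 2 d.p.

ΔQ_x = 953 − 1141 = -188; ΔP_y = 40 − 62 = -22.
Midpoints: P̄_y = 51.00, Q̄_x = 1047.0.
ε_xy = (ΔQ_x/ΔP_y)(P̄_y/Q̄_x) = (-188/-22)(51.00/1047.0).

0.42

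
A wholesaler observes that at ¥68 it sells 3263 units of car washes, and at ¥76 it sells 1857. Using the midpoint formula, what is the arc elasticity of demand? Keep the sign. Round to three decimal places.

ΔQ = 1857 − 3263 = -1406; ΔP = 76 − 68 = 8.
Midpoints: P̄ = 72.00, Q̄ = 2560.0.
ε = (ΔQ/ΔP)(P̄/Q̄) = (-1406/8)(72.00/2560.0).

-4.943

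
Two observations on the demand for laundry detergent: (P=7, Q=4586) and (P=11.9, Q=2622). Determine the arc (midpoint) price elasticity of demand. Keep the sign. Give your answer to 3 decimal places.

ΔQ = 2622 − 4586 = -1964; ΔP = 11.9 − 7 = 4.9.
Midpoints: P̄ = 9.45, Q̄ = 3604.0.
ε = (ΔQ/ΔP)(P̄/Q̄) = (-1964/4.9)(9.45/3604.0).

-1.051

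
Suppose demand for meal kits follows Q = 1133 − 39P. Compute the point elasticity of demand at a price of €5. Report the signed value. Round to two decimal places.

At P = 5, Q = 938.
dQ/dP = −39.
ε = (dQ/dP)(P/Q) = (-39)(5/938).
|ε| < 1, so demand is inelastic at this price.

-0.21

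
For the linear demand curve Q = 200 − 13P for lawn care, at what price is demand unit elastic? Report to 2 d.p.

For linear demand Q = a − bP, ε = −bP/(a − bP). |ε| = 1 when bP = a − bP, i.e. P = a/(2b).
P = 200/(2·13) = 200/26 = 7.6923.

7.69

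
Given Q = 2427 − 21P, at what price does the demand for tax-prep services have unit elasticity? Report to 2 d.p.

For linear demand Q = a − bP, ε = −bP/(a − bP). |ε| = 1 when bP = a − bP, i.e. P = a/(2b).
P = 2427/(2·21) = 2427/42 = 57.7857.

57.79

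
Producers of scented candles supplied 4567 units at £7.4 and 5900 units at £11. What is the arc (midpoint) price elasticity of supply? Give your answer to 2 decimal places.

ΔQ = 5900 − 4567 = 1333; ΔP = 11 − 7.4 = 3.6.
Midpoints: P̄ = 9.20, Q̄ = 5233.5.
ε_s = (ΔQ/ΔP)(P̄/Q̄) = (1333/3.6)(9.20/5233.5).

0.65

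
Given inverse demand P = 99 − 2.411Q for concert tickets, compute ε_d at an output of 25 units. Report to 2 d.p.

-0.64

At Q = 25, P = 99 − 2.411(25) = 38.73.
dP/dQ = −2.411, so dQ/dP = 1/(−2.411) = -0.415.
ε = (dQ/dP)(P/Q) = (-0.415)(38.73/25).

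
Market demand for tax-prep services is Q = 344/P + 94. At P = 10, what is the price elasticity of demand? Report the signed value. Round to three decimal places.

At P = 10, Q = 128.400.
dQ/dP = −344/P² = -3.440.
ε = (dQ/dP)(P/Q) = (-3.440)(10/128.400).
|ε| < 1, so demand is inelastic at this price.

-0.268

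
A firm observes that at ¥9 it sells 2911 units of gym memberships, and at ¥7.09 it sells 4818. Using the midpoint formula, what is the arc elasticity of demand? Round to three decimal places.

-2.079

ΔQ = 4818 − 2911 = 1907; ΔP = 7.09 − 9 = -1.91.
Midpoints: P̄ = 8.04, Q̄ = 3864.5.
ε = (ΔQ/ΔP)(P̄/Q̄) = (1907/-1.91)(8.04/3864.5).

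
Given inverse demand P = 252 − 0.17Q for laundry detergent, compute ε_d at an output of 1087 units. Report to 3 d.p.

-0.364

At Q = 1087, P = 252 − 0.17(1087) = 67.21.
dP/dQ = −0.17, so dQ/dP = 1/(−0.17) = -5.882.
ε = (dQ/dP)(P/Q) = (-5.882)(67.21/1087).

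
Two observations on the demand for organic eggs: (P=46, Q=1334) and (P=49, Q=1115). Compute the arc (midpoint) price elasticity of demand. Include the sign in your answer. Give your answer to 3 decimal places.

-2.832

ΔQ = 1115 − 1334 = -219; ΔP = 49 − 46 = 3.
Midpoints: P̄ = 47.50, Q̄ = 1224.5.
ε = (ΔQ/ΔP)(P̄/Q̄) = (-219/3)(47.50/1224.5).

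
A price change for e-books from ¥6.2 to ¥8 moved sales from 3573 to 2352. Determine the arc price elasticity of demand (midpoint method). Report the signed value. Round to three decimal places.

ΔQ = 2352 − 3573 = -1221; ΔP = 8 − 6.2 = 1.8.
Midpoints: P̄ = 7.10, Q̄ = 2962.5.
ε = (ΔQ/ΔP)(P̄/Q̄) = (-1221/1.8)(7.10/2962.5).

-1.626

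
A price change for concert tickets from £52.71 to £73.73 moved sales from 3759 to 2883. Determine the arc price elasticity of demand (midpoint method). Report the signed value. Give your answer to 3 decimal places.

-0.793

ΔQ = 2883 − 3759 = -876; ΔP = 73.73 − 52.71 = 21.02.
Midpoints: P̄ = 63.22, Q̄ = 3321.0.
ε = (ΔQ/ΔP)(P̄/Q̄) = (-876/21.02)(63.22/3321.0).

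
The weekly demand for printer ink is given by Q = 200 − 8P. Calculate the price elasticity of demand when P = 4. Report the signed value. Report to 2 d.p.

-0.19

At P = 4, Q = 168.
dQ/dP = −8.
ε = (dQ/dP)(P/Q) = (-8)(4/168).
|ε| < 1, so demand is inelastic at this price.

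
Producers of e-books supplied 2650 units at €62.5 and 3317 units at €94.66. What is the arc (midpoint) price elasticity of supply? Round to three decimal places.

ΔQ = 3317 − 2650 = 667; ΔP = 94.66 − 62.5 = 32.16.
Midpoints: P̄ = 78.58, Q̄ = 2983.5.
ε_s = (ΔQ/ΔP)(P̄/Q̄) = (667/32.16)(78.58/2983.5).

0.546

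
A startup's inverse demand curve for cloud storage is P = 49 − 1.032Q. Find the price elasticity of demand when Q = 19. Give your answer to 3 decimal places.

-1.499

At Q = 19, P = 49 − 1.032(19) = 29.39.
dP/dQ = −1.032, so dQ/dP = 1/(−1.032) = -0.969.
ε = (dQ/dP)(P/Q) = (-0.969)(29.39/19).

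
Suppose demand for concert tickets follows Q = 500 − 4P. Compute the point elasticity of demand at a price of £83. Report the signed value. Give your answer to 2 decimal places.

-1.98

At P = 83, Q = 168.
dQ/dP = −4.
ε = (dQ/dP)(P/Q) = (-4)(83/168).
|ε| > 1, so demand is elastic at this price.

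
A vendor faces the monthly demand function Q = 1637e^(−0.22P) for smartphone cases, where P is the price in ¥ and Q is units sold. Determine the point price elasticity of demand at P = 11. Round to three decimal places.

At P = 11, Q = 145.565.
dQ/dP = −0.22·1637e^(−0.22P) = −0.22Q = -32.024.
ε = (dQ/dP)(P/Q) = (-32.024)(11/145.565).
|ε| > 1, so demand is elastic at this price.

-2.420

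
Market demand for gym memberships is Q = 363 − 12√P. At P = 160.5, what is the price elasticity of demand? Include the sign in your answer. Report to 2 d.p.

At P = 160.5, Q = 210.974.
dQ/dP = −12/(2√P) = -0.474.
ε = (dQ/dP)(P/Q) = (-0.474)(160.5/210.974).
|ε| < 1, so demand is inelastic at this price.

-0.36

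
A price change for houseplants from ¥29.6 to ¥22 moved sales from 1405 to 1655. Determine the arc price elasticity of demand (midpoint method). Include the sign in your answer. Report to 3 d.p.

ΔQ = 1655 − 1405 = 250; ΔP = 22 − 29.6 = -7.6.
Midpoints: P̄ = 25.80, Q̄ = 1530.0.
ε = (ΔQ/ΔP)(P̄/Q̄) = (250/-7.6)(25.80/1530.0).

-0.555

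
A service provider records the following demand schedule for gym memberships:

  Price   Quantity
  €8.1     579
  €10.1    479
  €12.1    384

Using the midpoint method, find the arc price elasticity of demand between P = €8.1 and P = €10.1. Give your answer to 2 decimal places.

-0.86

At P = 8.1, Q = 579; at P = 10.1, Q = 479.
ΔQ = -100, ΔP = 2.0. Midpoints: P̄ = 9.10, Q̄ = 529.0.
ε = (ΔQ/ΔP)(P̄/Q̄) = (-100/2.0)(9.10/529.0).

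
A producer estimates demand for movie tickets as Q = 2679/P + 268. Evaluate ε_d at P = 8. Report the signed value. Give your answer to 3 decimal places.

At P = 8, Q = 602.875.
dQ/dP = −2679/P² = -41.859.
ε = (dQ/dP)(P/Q) = (-41.859)(8/602.875).

-0.555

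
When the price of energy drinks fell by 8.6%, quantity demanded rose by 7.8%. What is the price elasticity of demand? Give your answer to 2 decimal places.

ε = %ΔQ / %ΔP = (7.8)/(-8.6) = -0.907.

-0.91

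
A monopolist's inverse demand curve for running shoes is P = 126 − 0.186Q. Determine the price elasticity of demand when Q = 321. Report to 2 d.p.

-1.11

At Q = 321, P = 126 − 0.186(321) = 66.29.
dP/dQ = −0.186, so dQ/dP = 1/(−0.186) = -5.376.
ε = (dQ/dP)(P/Q) = (-5.376)(66.29/321).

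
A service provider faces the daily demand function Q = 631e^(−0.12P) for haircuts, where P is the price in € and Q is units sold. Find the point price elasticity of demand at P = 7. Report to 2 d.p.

-0.84

At P = 7, Q = 272.409.
dQ/dP = −0.12·631e^(−0.12P) = −0.12Q = -32.689.
ε = (dQ/dP)(P/Q) = (-32.689)(7/272.409).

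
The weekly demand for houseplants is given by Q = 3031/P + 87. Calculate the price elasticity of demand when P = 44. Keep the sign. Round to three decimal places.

At P = 44, Q = 155.886.
dQ/dP = −3031/P² = -1.566.
ε = (dQ/dP)(P/Q) = (-1.566)(44/155.886).

-0.442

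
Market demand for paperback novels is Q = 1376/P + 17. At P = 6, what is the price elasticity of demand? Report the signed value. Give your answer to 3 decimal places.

-0.931

At P = 6, Q = 246.333.
dQ/dP = −1376/P² = -38.222.
ε = (dQ/dP)(P/Q) = (-38.222)(6/246.333).
|ε| < 1, so demand is inelastic at this price.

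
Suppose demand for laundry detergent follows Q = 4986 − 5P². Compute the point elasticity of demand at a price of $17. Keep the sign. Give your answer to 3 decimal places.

At P = 17, Q = 3541.
dQ/dP = −10P = -170.
ε = (dQ/dP)(P/Q) = (-170)(17/3541).
|ε| < 1, so demand is inelastic at this price.

-0.816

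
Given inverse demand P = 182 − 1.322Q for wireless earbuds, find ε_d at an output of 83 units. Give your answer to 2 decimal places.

-0.66

At Q = 83, P = 182 − 1.322(83) = 72.27.
dP/dQ = −1.322, so dQ/dP = 1/(−1.322) = -0.756.
ε = (dQ/dP)(P/Q) = (-0.756)(72.27/83).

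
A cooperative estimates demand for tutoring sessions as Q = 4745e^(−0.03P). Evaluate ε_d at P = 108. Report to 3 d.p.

At P = 108, Q = 185.833.
dQ/dP = −0.03·4745e^(−0.03P) = −0.03Q = -5.575.
ε = (dQ/dP)(P/Q) = (-5.575)(108/185.833).

-3.240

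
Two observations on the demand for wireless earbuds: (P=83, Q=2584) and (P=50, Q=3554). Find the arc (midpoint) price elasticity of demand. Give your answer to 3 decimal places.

-0.637

ΔQ = 3554 − 2584 = 970; ΔP = 50 − 83 = -33.
Midpoints: P̄ = 66.50, Q̄ = 3069.0.
ε = (ΔQ/ΔP)(P̄/Q̄) = (970/-33)(66.50/3069.0).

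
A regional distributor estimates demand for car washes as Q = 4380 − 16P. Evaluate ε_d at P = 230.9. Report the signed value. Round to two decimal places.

At P = 230.9, Q = 685.600.
dQ/dP = −16.
ε = (dQ/dP)(P/Q) = (-16)(230.9/685.600).

-5.39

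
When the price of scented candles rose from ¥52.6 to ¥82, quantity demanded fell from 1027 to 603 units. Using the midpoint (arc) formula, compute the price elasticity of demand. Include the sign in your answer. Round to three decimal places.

-1.191

ΔQ = 603 − 1027 = -424; ΔP = 82 − 52.6 = 29.4.
Midpoints: P̄ = 67.30, Q̄ = 815.0.
ε = (ΔQ/ΔP)(P̄/Q̄) = (-424/29.4)(67.30/815.0).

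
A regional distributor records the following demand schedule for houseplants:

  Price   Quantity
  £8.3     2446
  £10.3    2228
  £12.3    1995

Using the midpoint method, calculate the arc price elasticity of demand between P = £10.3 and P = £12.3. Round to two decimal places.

At P = 10.3, Q = 2228; at P = 12.3, Q = 1995.
ΔQ = -233, ΔP = 2.0. Midpoints: P̄ = 11.30, Q̄ = 2111.5.
ε = (ΔQ/ΔP)(P̄/Q̄) = (-233/2.0)(11.30/2111.5).

-0.62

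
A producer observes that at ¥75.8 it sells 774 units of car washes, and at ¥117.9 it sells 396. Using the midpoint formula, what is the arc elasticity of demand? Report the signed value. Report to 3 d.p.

-1.486

ΔQ = 396 − 774 = -378; ΔP = 117.9 − 75.8 = 42.1.
Midpoints: P̄ = 96.85, Q̄ = 585.0.
ε = (ΔQ/ΔP)(P̄/Q̄) = (-378/42.1)(96.85/585.0).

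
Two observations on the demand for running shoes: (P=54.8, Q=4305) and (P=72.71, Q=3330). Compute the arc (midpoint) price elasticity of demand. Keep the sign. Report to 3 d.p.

-0.909

ΔQ = 3330 − 4305 = -975; ΔP = 72.71 − 54.8 = 17.91.
Midpoints: P̄ = 63.75, Q̄ = 3817.5.
ε = (ΔQ/ΔP)(P̄/Q̄) = (-975/17.91)(63.75/3817.5).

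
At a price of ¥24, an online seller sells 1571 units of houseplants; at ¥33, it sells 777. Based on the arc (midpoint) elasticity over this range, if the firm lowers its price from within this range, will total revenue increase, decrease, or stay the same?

increase

Arc ε = (-794/9)(28.50/1174.0) ≈ -2.142.
|ε| = 2.14 > 1, so demand is elastic. A price cut therefore raises total revenue.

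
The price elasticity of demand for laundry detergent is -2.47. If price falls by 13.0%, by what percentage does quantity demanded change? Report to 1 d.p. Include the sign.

32.1%

%ΔQ ≈ ε × %ΔP = (-2.47)(-13.0%) = 32.11%.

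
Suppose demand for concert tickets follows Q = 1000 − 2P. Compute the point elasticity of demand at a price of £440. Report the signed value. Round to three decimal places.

-7.333

At P = 440, Q = 120.
dQ/dP = −2.
ε = (dQ/dP)(P/Q) = (-2)(440/120).
|ε| > 1, so demand is elastic at this price.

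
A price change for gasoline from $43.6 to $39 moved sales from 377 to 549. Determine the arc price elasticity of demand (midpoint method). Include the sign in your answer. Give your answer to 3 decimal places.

ΔQ = 549 − 377 = 172; ΔP = 39 − 43.6 = -4.6.
Midpoints: P̄ = 41.30, Q̄ = 463.0.
ε = (ΔQ/ΔP)(P̄/Q̄) = (172/-4.6)(41.30/463.0).

-3.335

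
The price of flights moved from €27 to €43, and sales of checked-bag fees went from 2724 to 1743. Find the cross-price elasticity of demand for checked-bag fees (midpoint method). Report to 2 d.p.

-0.96

ΔQ_x = 1743 − 2724 = -981; ΔP_y = 43 − 27 = 16.
Midpoints: P̄_y = 35.00, Q̄_x = 2233.5.
ε_xy = (ΔQ_x/ΔP_y)(P̄_y/Q̄_x) = (-981/16)(35.00/2233.5).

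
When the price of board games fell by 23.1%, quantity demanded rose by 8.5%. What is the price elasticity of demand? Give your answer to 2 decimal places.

ε = %ΔQ / %ΔP = (8.5)/(-23.1) = -0.368.

-0.37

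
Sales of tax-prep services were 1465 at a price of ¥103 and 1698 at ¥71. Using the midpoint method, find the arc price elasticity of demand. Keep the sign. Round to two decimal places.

ΔQ = 1698 − 1465 = 233; ΔP = 71 − 103 = -32.
Midpoints: P̄ = 87.00, Q̄ = 1581.5.
ε = (ΔQ/ΔP)(P̄/Q̄) = (233/-32)(87.00/1581.5).

-0.40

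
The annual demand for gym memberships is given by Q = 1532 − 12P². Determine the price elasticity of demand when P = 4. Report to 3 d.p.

At P = 4, Q = 1340.
dQ/dP = −24P = -96.
ε = (dQ/dP)(P/Q) = (-96)(4/1340).
|ε| < 1, so demand is inelastic at this price.

-0.287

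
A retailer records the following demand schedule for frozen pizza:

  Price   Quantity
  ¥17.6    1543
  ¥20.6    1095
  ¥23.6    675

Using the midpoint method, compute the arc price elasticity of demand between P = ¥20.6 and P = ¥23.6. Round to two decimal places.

At P = 20.6, Q = 1095; at P = 23.6, Q = 675.
ΔQ = -420, ΔP = 3.0. Midpoints: P̄ = 22.10, Q̄ = 885.0.
ε = (ΔQ/ΔP)(P̄/Q̄) = (-420/3.0)(22.10/885.0).

-3.50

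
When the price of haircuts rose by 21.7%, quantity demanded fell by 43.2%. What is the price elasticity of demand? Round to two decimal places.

-1.99

ε = %ΔQ / %ΔP = (-43.2)/(21.7) = -1.991.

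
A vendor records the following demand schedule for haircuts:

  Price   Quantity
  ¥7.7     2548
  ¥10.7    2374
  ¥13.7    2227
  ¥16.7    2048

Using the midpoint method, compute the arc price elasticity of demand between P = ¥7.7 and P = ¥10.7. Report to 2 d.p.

At P = 7.7, Q = 2548; at P = 10.7, Q = 2374.
ΔQ = -174, ΔP = 3.0. Midpoints: P̄ = 9.20, Q̄ = 2461.0.
ε = (ΔQ/ΔP)(P̄/Q̄) = (-174/3.0)(9.20/2461.0).

-0.22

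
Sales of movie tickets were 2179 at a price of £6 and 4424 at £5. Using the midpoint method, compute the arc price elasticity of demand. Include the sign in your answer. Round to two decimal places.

-3.74

ΔQ = 4424 − 2179 = 2245; ΔP = 5 − 6 = -1.
Midpoints: P̄ = 5.50, Q̄ = 3301.5.
ε = (ΔQ/ΔP)(P̄/Q̄) = (2245/-1)(5.50/3301.5).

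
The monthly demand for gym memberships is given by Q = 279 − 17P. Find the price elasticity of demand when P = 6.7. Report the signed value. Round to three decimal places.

-0.690

At P = 6.7, Q = 165.100.
dQ/dP = −17.
ε = (dQ/dP)(P/Q) = (-17)(6.7/165.100).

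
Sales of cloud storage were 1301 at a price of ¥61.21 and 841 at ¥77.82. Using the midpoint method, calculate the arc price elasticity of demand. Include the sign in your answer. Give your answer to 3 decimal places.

ΔQ = 841 − 1301 = -460; ΔP = 77.82 − 61.21 = 16.61.
Midpoints: P̄ = 69.52, Q̄ = 1071.0.
ε = (ΔQ/ΔP)(P̄/Q̄) = (-460/16.61)(69.52/1071.0).

-1.798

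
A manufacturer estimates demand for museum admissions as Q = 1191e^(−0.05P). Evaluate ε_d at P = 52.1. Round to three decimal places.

-2.605

At P = 52.1, Q = 88.019.
dQ/dP = −0.05·1191e^(−0.05P) = −0.05Q = -4.401.
ε = (dQ/dP)(P/Q) = (-4.401)(52.1/88.019).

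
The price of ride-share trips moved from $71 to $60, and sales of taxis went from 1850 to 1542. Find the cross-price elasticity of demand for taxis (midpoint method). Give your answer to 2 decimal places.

ΔQ_x = 1542 − 1850 = -308; ΔP_y = 60 − 71 = -11.
Midpoints: P̄_y = 65.50, Q̄_x = 1696.0.
ε_xy = (ΔQ_x/ΔP_y)(P̄_y/Q̄_x) = (-308/-11)(65.50/1696.0).

1.08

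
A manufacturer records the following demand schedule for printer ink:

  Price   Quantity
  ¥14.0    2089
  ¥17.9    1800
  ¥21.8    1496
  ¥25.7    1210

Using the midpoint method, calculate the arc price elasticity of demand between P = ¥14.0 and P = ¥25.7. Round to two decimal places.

At P = 14.0, Q = 2089; at P = 25.7, Q = 1210.
ΔQ = -879, ΔP = 11.7. Midpoints: P̄ = 19.85, Q̄ = 1649.5.
ε = (ΔQ/ΔP)(P̄/Q̄) = (-879/11.7)(19.85/1649.5).

-0.90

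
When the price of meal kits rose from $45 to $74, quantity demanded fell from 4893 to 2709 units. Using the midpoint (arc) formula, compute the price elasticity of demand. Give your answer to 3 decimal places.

ΔQ = 2709 − 4893 = -2184; ΔP = 74 − 45 = 29.
Midpoints: P̄ = 59.50, Q̄ = 3801.0.
ε = (ΔQ/ΔP)(P̄/Q̄) = (-2184/29)(59.50/3801.0).

-1.179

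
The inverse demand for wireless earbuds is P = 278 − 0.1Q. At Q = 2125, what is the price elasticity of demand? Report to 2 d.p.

-0.31

At Q = 2125, P = 278 − 0.1(2125) = 65.50.
dP/dQ = −0.1, so dQ/dP = 1/(−0.1) = -10.000.
ε = (dQ/dP)(P/Q) = (-10.000)(65.50/2125).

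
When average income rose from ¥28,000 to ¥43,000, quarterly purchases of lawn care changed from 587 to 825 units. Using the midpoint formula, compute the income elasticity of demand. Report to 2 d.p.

0.80

ΔQ = 238, ΔI = 15000. Midpoints: Ī = 35,500, Q̄ = 706.0.
ε_I = (ΔQ/ΔI)(Ī/Q̄) = (238/15000)(35500/706.0).
ε_I > 0, so the good is normal.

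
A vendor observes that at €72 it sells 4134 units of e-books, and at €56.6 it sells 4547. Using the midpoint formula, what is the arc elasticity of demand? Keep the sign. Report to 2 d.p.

ΔQ = 4547 − 4134 = 413; ΔP = 56.6 − 72 = -15.4.
Midpoints: P̄ = 64.30, Q̄ = 4340.5.
ε = (ΔQ/ΔP)(P̄/Q̄) = (413/-15.4)(64.30/4340.5).

-0.40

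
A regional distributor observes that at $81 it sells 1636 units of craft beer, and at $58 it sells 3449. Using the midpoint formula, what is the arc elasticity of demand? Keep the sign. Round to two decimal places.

ΔQ = 3449 − 1636 = 1813; ΔP = 58 − 81 = -23.
Midpoints: P̄ = 69.50, Q̄ = 2542.5.
ε = (ΔQ/ΔP)(P̄/Q̄) = (1813/-23)(69.50/2542.5).

-2.15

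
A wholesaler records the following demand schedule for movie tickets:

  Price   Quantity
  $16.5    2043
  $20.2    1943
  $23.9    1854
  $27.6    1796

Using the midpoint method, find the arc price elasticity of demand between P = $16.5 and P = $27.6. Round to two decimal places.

-0.26

At P = 16.5, Q = 2043; at P = 27.6, Q = 1796.
ΔQ = -247, ΔP = 11.1. Midpoints: P̄ = 22.05, Q̄ = 1919.5.
ε = (ΔQ/ΔP)(P̄/Q̄) = (-247/11.1)(22.05/1919.5).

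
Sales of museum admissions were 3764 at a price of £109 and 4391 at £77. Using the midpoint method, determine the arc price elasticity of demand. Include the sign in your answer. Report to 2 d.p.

-0.45

ΔQ = 4391 − 3764 = 627; ΔP = 77 − 109 = -32.
Midpoints: P̄ = 93.00, Q̄ = 4077.5.
ε = (ΔQ/ΔP)(P̄/Q̄) = (627/-32)(93.00/4077.5).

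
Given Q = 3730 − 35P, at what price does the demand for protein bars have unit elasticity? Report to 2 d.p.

For linear demand Q = a − bP, ε = −bP/(a − bP). |ε| = 1 when bP = a − bP, i.e. P = a/(2b).
P = 3730/(2·35) = 3730/70 = 53.2857.

53.29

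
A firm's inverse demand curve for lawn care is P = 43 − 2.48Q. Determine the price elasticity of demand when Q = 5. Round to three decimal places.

At Q = 5, P = 43 − 2.48(5) = 30.60.
dP/dQ = −2.48, so dQ/dP = 1/(−2.48) = -0.403.
ε = (dQ/dP)(P/Q) = (-0.403)(30.60/5).

-2.468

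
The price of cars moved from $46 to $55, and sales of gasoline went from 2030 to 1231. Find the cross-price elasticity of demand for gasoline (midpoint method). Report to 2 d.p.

ΔQ_x = 1231 − 2030 = -799; ΔP_y = 55 − 46 = 9.
Midpoints: P̄_y = 50.50, Q̄_x = 1630.5.
ε_xy = (ΔQ_x/ΔP_y)(P̄_y/Q̄_x) = (-799/9)(50.50/1630.5).

-2.75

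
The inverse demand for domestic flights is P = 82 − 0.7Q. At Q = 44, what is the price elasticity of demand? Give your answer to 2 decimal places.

At Q = 44, P = 82 − 0.7(44) = 51.20.
dP/dQ = −0.7, so dQ/dP = 1/(−0.7) = -1.429.
ε = (dQ/dP)(P/Q) = (-1.429)(51.20/44).

-1.66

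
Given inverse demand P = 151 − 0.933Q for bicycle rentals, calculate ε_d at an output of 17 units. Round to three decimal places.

-8.520

At Q = 17, P = 151 − 0.933(17) = 135.14.
dP/dQ = −0.933, so dQ/dP = 1/(−0.933) = -1.072.
ε = (dQ/dP)(P/Q) = (-1.072)(135.14/17).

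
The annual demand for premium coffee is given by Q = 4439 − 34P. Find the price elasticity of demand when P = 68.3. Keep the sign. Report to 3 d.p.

-1.097

At P = 68.3, Q = 2116.800.
dQ/dP = −34.
ε = (dQ/dP)(P/Q) = (-34)(68.3/2116.800).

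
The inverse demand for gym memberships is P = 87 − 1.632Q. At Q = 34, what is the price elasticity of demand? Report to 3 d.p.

-0.568

At Q = 34, P = 87 − 1.632(34) = 31.51.
dP/dQ = −1.632, so dQ/dP = 1/(−1.632) = -0.613.
ε = (dQ/dP)(P/Q) = (-0.613)(31.51/34).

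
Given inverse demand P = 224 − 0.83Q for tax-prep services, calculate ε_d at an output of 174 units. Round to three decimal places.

-0.551

At Q = 174, P = 224 − 0.83(174) = 79.58.
dP/dQ = −0.83, so dQ/dP = 1/(−0.83) = -1.205.
ε = (dQ/dP)(P/Q) = (-1.205)(79.58/174).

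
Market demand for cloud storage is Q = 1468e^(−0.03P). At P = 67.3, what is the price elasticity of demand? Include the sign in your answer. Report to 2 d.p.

At P = 67.3, Q = 194.933.
dQ/dP = −0.03·1468e^(−0.03P) = −0.03Q = -5.848.
ε = (dQ/dP)(P/Q) = (-5.848)(67.3/194.933).

-2.02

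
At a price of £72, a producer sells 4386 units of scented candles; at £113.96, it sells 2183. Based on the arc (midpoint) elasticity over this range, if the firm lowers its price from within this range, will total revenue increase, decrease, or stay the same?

increase

Arc ε = (-2203/41.96)(92.98/3284.5) ≈ -1.486.
|ε| = 1.49 > 1, so demand is elastic. A price cut therefore raises total revenue.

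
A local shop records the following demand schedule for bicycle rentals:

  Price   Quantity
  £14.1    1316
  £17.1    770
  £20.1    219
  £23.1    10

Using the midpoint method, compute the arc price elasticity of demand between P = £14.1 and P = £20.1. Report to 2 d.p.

At P = 14.1, Q = 1316; at P = 20.1, Q = 219.
ΔQ = -1097, ΔP = 6.0. Midpoints: P̄ = 17.10, Q̄ = 767.5.
ε = (ΔQ/ΔP)(P̄/Q̄) = (-1097/6.0)(17.10/767.5).

-4.07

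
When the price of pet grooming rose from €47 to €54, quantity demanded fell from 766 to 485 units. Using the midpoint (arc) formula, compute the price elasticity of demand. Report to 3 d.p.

ΔQ = 485 − 766 = -281; ΔP = 54 − 47 = 7.
Midpoints: P̄ = 50.50, Q̄ = 625.5.
ε = (ΔQ/ΔP)(P̄/Q̄) = (-281/7)(50.50/625.5).

-3.241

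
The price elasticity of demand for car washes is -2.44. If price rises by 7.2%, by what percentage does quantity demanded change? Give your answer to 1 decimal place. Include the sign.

-17.6%

%ΔQ ≈ ε × %ΔP = (-2.44)(7.2%) = -17.57%.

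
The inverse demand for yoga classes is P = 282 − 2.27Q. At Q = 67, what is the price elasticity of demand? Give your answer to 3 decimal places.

At Q = 67, P = 282 − 2.27(67) = 129.91.
dP/dQ = −2.27, so dQ/dP = 1/(−2.27) = -0.441.
ε = (dQ/dP)(P/Q) = (-0.441)(129.91/67).

-0.854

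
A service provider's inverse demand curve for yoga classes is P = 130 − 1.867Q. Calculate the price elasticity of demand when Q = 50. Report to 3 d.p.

-0.393

At Q = 50, P = 130 − 1.867(50) = 36.65.
dP/dQ = −1.867, so dQ/dP = 1/(−1.867) = -0.536.
ε = (dQ/dP)(P/Q) = (-0.536)(36.65/50).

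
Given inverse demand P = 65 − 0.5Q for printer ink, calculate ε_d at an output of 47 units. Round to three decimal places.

At Q = 47, P = 65 − 0.5(47) = 41.50.
dP/dQ = −0.5, so dQ/dP = 1/(−0.5) = -2.000.
ε = (dQ/dP)(P/Q) = (-2.000)(41.50/47).

-1.766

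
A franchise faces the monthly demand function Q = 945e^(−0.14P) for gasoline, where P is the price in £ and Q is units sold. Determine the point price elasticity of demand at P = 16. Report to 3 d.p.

-2.240

At P = 16, Q = 100.603.
dQ/dP = −0.14·945e^(−0.14P) = −0.14Q = -14.084.
ε = (dQ/dP)(P/Q) = (-14.084)(16/100.603).
|ε| > 1, so demand is elastic at this price.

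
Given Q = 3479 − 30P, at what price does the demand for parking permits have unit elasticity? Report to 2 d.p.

57.98

For linear demand Q = a − bP, ε = −bP/(a − bP). |ε| = 1 when bP = a − bP, i.e. P = a/(2b).
P = 3479/(2·30) = 3479/60 = 57.9833.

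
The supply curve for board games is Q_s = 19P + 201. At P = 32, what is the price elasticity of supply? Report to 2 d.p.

At P = 32, Q_s = 809.
dQ_s/dP = 19.
ε_s = (dQ_s/dP)(P/Q_s) = (19)(32/809).

0.75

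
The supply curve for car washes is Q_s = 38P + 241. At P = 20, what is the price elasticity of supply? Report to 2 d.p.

0.76

At P = 20, Q_s = 1001.
dQ_s/dP = 38.
ε_s = (dQ_s/dP)(P/Q_s) = (38)(20/1001).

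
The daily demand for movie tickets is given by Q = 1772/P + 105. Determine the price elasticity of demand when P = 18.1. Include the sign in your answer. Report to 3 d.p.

-0.483

At P = 18.1, Q = 202.901.
dQ/dP = −1772/P² = -5.409.
ε = (dQ/dP)(P/Q) = (-5.409)(18.1/202.901).
|ε| < 1, so demand is inelastic at this price.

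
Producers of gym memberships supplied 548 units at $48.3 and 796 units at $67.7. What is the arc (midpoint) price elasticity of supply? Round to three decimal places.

ΔQ = 796 − 548 = 248; ΔP = 67.7 − 48.3 = 19.4.
Midpoints: P̄ = 58.00, Q̄ = 672.0.
ε_s = (ΔQ/ΔP)(P̄/Q̄) = (248/19.4)(58.00/672.0).

1.103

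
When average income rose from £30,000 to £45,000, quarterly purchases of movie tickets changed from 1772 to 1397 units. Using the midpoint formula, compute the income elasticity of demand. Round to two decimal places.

ΔQ = -375, ΔI = 15000. Midpoints: Ī = 37,500, Q̄ = 1584.5.
ε_I = (ΔQ/ΔI)(Ī/Q̄) = (-375/15000)(37500/1584.5).

-0.59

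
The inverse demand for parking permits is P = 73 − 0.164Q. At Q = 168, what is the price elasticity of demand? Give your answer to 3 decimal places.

-1.650

At Q = 168, P = 73 − 0.164(168) = 45.45.
dP/dQ = −0.164, so dQ/dP = 1/(−0.164) = -6.098.
ε = (dQ/dP)(P/Q) = (-6.098)(45.45/168).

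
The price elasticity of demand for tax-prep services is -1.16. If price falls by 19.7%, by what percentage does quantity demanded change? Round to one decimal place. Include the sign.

%ΔQ ≈ ε × %ΔP = (-1.16)(-19.7%) = 22.85%.

22.9%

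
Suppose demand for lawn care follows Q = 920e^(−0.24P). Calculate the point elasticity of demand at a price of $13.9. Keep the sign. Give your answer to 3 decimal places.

-3.336

At P = 13.9, Q = 32.733.
dQ/dP = −0.24·920e^(−0.24P) = −0.24Q = -7.856.
ε = (dQ/dP)(P/Q) = (-7.856)(13.9/32.733).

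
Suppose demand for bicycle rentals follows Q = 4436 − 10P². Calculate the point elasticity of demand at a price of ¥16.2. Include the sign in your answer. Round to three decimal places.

At P = 16.2, Q = 1811.600.
dQ/dP = −20P = -324.
ε = (dQ/dP)(P/Q) = (-324)(16.2/1811.600).
|ε| > 1, so demand is elastic at this price.

-2.897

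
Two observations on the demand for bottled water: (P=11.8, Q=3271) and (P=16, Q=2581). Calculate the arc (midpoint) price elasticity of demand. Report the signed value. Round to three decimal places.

ΔQ = 2581 − 3271 = -690; ΔP = 16 − 11.8 = 4.2.
Midpoints: P̄ = 13.90, Q̄ = 2926.0.
ε = (ΔQ/ΔP)(P̄/Q̄) = (-690/4.2)(13.90/2926.0).

-0.780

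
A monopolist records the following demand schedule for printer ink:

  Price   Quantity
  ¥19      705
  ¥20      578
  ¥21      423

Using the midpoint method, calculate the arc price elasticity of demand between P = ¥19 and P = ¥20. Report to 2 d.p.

-3.86

At P = 19, Q = 705; at P = 20, Q = 578.
ΔQ = -127, ΔP = 1. Midpoints: P̄ = 19.50, Q̄ = 641.5.
ε = (ΔQ/ΔP)(P̄/Q̄) = (-127/1)(19.50/641.5).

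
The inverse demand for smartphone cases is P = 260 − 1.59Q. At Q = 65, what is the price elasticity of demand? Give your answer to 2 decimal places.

At Q = 65, P = 260 − 1.59(65) = 156.65.
dP/dQ = −1.59, so dQ/dP = 1/(−1.59) = -0.629.
ε = (dQ/dP)(P/Q) = (-0.629)(156.65/65).

-1.52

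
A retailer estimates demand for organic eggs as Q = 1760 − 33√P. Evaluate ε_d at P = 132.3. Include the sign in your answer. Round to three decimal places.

At P = 132.3, Q = 1380.428.
dQ/dP = −33/(2√P) = -1.435.
ε = (dQ/dP)(P/Q) = (-1.435)(132.3/1380.428).
|ε| < 1, so demand is inelastic at this price.

-0.137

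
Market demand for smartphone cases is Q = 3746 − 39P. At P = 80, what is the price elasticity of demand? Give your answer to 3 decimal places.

-4.984

At P = 80, Q = 626.
dQ/dP = −39.
ε = (dQ/dP)(P/Q) = (-39)(80/626).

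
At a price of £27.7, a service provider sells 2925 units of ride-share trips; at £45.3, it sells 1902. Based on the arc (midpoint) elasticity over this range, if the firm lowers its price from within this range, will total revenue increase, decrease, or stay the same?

Arc ε = (-1023/17.6)(36.50/2413.5) ≈ -0.879.
|ε| = 0.88 < 1, so demand is inelastic. A price cut therefore reduces total revenue.

decrease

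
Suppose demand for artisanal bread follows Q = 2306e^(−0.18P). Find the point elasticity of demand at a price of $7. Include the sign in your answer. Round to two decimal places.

At P = 7, Q = 654.106.
dQ/dP = −0.18·2306e^(−0.18P) = −0.18Q = -117.739.
ε = (dQ/dP)(P/Q) = (-117.739)(7/654.106).
|ε| > 1, so demand is elastic at this price.

-1.26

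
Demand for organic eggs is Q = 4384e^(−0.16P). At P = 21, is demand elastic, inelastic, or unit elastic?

Q = 152.279, dQ/dP = -24.365.
ε = (dQ/dP)(P/Q) ≈ -3.360.
|ε| = 3.36 > 1.

elastic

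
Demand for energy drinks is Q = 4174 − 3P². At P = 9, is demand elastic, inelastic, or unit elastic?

inelastic

Q = 3931, dQ/dP = -54.
ε = (dQ/dP)(P/Q) ≈ -0.124.
|ε| = 0.12 < 1.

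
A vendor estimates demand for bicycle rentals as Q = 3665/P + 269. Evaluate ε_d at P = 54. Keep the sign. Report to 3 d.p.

-0.201

At P = 54, Q = 336.870.
dQ/dP = −3665/P² = -1.257.
ε = (dQ/dP)(P/Q) = (-1.257)(54/336.870).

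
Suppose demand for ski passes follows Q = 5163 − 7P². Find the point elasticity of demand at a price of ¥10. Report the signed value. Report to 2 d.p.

At P = 10, Q = 4463.
dQ/dP = −14P = -140.
ε = (dQ/dP)(P/Q) = (-140)(10/4463).

-0.31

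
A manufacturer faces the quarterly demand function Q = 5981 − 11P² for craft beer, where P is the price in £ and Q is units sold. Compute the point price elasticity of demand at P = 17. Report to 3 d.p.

-2.269

At P = 17, Q = 2802.
dQ/dP = −22P = -374.
ε = (dQ/dP)(P/Q) = (-374)(17/2802).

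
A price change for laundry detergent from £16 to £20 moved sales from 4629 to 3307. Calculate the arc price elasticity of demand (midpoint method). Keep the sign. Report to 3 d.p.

ΔQ = 3307 − 4629 = -1322; ΔP = 20 − 16 = 4.
Midpoints: P̄ = 18.00, Q̄ = 3968.0.
ε = (ΔQ/ΔP)(P̄/Q̄) = (-1322/4)(18.00/3968.0).

-1.499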